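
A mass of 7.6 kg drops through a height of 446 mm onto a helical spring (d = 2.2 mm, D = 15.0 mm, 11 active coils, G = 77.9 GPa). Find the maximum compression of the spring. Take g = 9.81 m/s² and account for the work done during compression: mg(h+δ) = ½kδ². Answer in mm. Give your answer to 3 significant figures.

117 mm

k = Gd⁴/(8D³N_a) = (77.9×10³)(2.2⁴)/(8·15.0³·11) = 6.1443 N/mm
W = mg = 7.6 × 9.81 = 74.556 N
½kδ² − Wδ − Wh = 0 → δ = (W + √(W² + 2kWh))/k
δ = (74.556 + √(5558.6 + 408620))/6.1443 = (74.556 + 643.57)/6.1443 = 116.88 mm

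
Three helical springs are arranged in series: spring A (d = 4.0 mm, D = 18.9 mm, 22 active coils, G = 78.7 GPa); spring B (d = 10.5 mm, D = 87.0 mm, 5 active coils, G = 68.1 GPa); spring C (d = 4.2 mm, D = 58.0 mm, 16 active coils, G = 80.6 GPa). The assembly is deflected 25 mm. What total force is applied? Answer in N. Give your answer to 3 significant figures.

23.0 N

k_A = Gd⁴/(8D³N_a) = (78.7×10³)(4.0⁴)/(8·18.9³·22) = 16.956 N/mm
k_B = Gd⁴/(8D³N_a) = (68.1×10³)(10.5⁴)/(8·87.0³·5) = 31.426 N/mm
k_C = Gd⁴/(8D³N_a) = (80.6×10³)(4.2⁴)/(8·58.0³·16) = 1.0042 N/mm
Series: 1/k_eq = 1/16.956 + 1/31.426 + 1/1.0042 = 1.0866; k_eq = 0.92032 N/mm
F = k_eq·δ = 0.92032·25 = 23.008 N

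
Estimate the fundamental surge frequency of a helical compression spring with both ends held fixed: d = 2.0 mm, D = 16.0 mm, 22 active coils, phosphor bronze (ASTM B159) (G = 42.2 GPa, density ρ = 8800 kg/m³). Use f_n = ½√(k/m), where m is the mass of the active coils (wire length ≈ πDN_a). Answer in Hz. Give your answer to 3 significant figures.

k = Gd⁴/(8D³N_a) = (42.2×10³)(2.0⁴)/(8·16.0³·22) = 0.93661 N/mm = 936.61 N/m
Wire length L = πDN_a = π·16.0·22 = 1105.8 mm
m = ρ·(πd²/4)·L = 8800 × 3.1416×10⁻⁶ m² × 1.1058 m = 0.030572 kg
f_n = ½√(k/m) = 0.5·√(936.61/0.030572) = 0.5·√(30636) = 87.516 Hz

87.5 Hz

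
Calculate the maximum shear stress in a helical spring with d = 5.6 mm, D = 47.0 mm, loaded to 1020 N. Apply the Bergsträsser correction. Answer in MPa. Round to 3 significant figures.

809 MPa

Spring index C = D/d = 47.0/5.6 = 8.3929
K_B = (4C+2)/(4C−3) = 35.571/30.571 = 1.1636
τ₀ = 8FD/(πd³) = 8·1020·47.0/(π·5.6³) = 383520/551.71 = 695.14 MPa
τ_max = K·τ₀ = 1.1636 × 695.14 = 808.83 MPa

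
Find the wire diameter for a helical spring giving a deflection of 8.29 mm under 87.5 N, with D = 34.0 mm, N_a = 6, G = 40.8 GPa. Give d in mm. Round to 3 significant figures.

4.70 mm

Required rate k = F/δ = 87.5/8.29 = 10.555 N/mm
d = (8D³N_a·k / G)^(1/4) = (8·34.0³·6·10.555 / (40.8×10³))^0.25
  = (488.06)^0.25 = 4.7002 mm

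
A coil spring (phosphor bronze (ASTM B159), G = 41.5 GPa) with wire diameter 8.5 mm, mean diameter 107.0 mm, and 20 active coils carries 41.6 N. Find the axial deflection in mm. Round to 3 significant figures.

37.6 mm

k = Gd⁴/(8D³N_a) = (41.5×10³)(8.5⁴)/(8·107.0³·20) = 1.1052 N/mm
δ = F/k = 41.6 / 1.1052 = 37.639 mm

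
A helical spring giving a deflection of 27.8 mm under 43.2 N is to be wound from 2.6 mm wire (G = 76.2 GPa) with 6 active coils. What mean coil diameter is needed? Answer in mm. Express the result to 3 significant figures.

36.0 mm

Required rate k = F/δ = 43.2/27.8 = 1.554 N/mm
D = (Gd⁴/(8N_a·k))^(1/3) = (76.2×10³·2.6⁴/(8·6·1.554))^(1/3)
  = (46684)^(1/3) = 36.0072 mm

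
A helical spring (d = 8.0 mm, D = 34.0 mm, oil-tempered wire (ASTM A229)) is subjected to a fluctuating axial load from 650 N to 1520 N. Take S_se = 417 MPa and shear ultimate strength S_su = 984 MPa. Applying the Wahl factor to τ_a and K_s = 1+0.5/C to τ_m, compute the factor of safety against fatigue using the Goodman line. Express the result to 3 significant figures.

2.22

C = D/d = 34.0/8.0 = 4.2500; K_W = (4C−1)/(4C−4)+0.615/C = 1.3755; K_s = 1+0.5/C = 1.1176
F_a = (F_max−F_min)/2 = 435 N; F_m = (F_max+F_min)/2 = 1085 N
τ_a = K_W·8F_aD/(πd³) = 1.3755 × 73.559 = 101.18 MPa
τ_m = K_s·8F_mD/(πd³) = 1.1176 × 183.48 = 205.06 MPa
Goodman: 1/n_f = τ_a/S_se + τ_m/S_su = 101.18/417 + 205.06/984 = 0.24264 + 0.20840 = 0.45103
n_f = 1/0.45103 = 2.217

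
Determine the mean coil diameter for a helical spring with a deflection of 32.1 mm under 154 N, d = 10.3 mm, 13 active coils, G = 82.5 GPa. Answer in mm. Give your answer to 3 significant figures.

Required rate k = F/δ = 154/32.1 = 4.7975 N/mm
D = (Gd⁴/(8N_a·k))^(1/3) = (82.5×10³·10.3⁴/(8·13·4.7975))^(1/3)
  = (1.86103e+06)^(1/3) = 123.0036 mm

123 mm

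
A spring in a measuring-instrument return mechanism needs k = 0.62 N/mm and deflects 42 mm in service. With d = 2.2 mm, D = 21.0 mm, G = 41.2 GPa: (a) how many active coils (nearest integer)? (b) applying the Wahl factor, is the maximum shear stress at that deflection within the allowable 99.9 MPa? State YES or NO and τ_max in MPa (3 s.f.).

(a) 21 coils; (b) NO, τ_max = 151 MPa

N_a = Gd⁴/(8D³k) = (41.2×10³)(2.2⁴)/(8·21.0³·0.62) = 21.01 → N_a = 21
Actual rate k = Gd⁴/(8D³·21) = 0.62033 N/mm
Working load F = kδ = 0.62033·42 = 26.054 N
C = 21.0/2.2 = 9.5455; K_W = (4C−1)/(4C−4)+0.615/C = 1.1522
τ_max = K_W·8FD/(πd³) = 1.1522·130.85 = 150.76 MPa
τ_max > 99.9 MPa → exceeds allowable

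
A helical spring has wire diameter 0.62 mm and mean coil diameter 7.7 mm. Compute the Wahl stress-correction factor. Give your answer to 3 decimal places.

C = D/d = 7.7/0.62 = 12.4194
K_W = (4C−1)/(4C−4) + 0.615/C = 48.677/45.677 + 0.0495 = 1.1152

1.115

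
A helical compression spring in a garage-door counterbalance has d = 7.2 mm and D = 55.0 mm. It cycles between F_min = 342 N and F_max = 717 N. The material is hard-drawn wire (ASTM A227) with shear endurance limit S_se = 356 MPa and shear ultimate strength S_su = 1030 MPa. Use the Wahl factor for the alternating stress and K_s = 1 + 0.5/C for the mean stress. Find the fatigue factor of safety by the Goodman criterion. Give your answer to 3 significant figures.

2.27

C = D/d = 55.0/7.2 = 7.6389; K_W = (4C−1)/(4C−4)+0.615/C = 1.1935; K_s = 1+0.5/C = 1.0655
F_a = (F_max−F_min)/2 = 187.5 N; F_m = (F_max+F_min)/2 = 529.5 N
τ_a = K_W·8F_aD/(πd³) = 1.1935 × 70.357 = 83.97 MPa
τ_m = K_s·8F_mD/(πd³) = 1.0655 × 198.69 = 211.69 MPa
Goodman: 1/n_f = τ_a/S_se + τ_m/S_su = 83.97/356 + 211.69/1030 = 0.23587 + 0.20553 = 0.4414
n_f = 1/0.4414 = 2.266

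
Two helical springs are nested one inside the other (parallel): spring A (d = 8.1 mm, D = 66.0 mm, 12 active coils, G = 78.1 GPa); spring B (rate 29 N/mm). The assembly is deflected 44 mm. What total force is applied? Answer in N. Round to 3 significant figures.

k_A = Gd⁴/(8D³N_a) = (78.1×10³)(8.1⁴)/(8·66.0³·12) = 12.181 N/mm
Parallel: k_eq = 12.181 + 29 = 41.181 N/mm
F = k_eq·δ = 41.181·44 = 1812 N

1810 N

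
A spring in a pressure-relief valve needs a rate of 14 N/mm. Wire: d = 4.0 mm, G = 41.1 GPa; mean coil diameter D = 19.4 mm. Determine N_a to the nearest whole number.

13

N_a = Gd⁴/(8D³k) = (41.1×10³ × 4.0⁴)/(8 × 19.4³ × 14)
    = 1.05216e+07 / 817755 = 12.87 → 13 coils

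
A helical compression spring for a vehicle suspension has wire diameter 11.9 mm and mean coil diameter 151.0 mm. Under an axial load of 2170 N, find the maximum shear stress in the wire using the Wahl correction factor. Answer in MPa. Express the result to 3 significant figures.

Spring index C = D/d = 151.0/11.9 = 12.6891
K_W = (4C−1)/(4C−4) + 0.615/C = 49.756/46.756 + 0.0485 = 1.1126
τ₀ = 8FD/(πd³) = 8·2170·151.0/(π·11.9³) = 2.62136e+06/5294.1 = 495.15 MPa
τ_max = K·τ₀ = 1.1126 × 495.15 = 550.92 MPa

551 MPa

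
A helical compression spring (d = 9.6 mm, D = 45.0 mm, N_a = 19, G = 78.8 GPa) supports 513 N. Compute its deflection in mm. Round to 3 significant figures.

10.6 mm

k = Gd⁴/(8D³N_a) = (78.8×10³)(9.6⁴)/(8·45.0³·19) = 48.32 N/mm
δ = F/k = 513 / 48.32 = 10.617 mm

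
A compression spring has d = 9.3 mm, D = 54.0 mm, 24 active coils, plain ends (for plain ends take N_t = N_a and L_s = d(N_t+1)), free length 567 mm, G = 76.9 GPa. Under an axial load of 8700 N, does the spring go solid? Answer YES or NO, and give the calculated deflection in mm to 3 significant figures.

k = Gd⁴/(8D³N_a) = (76.9×10³)(9.3⁴)/(8·54.0³·24) = 19.027 N/mm
N_t = 24; L_s = 9.3·25 = 232.5 mm; δ_solid = L₀ − L_s = 567 − 232.5 = 334.5 mm
δ = F/k = 8700/19.027 = 457.24 mm
δ ≥ δ_solid → spring goes solid

YES, δ = 457 mm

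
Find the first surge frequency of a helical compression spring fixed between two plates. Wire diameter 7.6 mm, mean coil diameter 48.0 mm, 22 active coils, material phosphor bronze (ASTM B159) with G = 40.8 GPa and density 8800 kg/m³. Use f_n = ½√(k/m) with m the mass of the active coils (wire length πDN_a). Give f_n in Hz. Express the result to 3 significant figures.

36.3 Hz

k = Gd⁴/(8D³N_a) = (40.8×10³)(7.6⁴)/(8·48.0³·22) = 6.9932 N/mm = 6993.2 N/m
Wire length L = πDN_a = π·48.0·22 = 3317.5 mm
m = ρ·(πd²/4)·L = 8800 × 45.365×10⁻⁶ m² × 3.3175 m = 1.3244 kg
f_n = ½√(k/m) = 0.5·√(6993.2/1.3244) = 0.5·√(5280.4) = 36.333 Hz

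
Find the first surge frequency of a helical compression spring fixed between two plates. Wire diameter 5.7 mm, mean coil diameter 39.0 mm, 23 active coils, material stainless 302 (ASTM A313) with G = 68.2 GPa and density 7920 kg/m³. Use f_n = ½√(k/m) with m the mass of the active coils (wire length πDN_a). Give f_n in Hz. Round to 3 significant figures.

k = Gd⁴/(8D³N_a) = (68.2×10³)(5.7⁴)/(8·39.0³·23) = 6.5959 N/mm = 6595.9 N/m
Wire length L = πDN_a = π·39.0·23 = 2818 mm
m = ρ·(πd²/4)·L = 7920 × 25.518×10⁻⁶ m² × 2.818 m = 0.56952 kg
f_n = ½√(k/m) = 0.5·√(6595.9/0.56952) = 0.5·√(11582) = 53.809 Hz

53.8 Hz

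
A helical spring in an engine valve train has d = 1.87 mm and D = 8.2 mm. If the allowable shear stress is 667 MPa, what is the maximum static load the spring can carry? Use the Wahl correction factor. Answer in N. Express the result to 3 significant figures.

153 N

C = D/d = 8.2/1.87 = 4.3850
K_W = (4C−1)/(4C−4) + 0.615/C = 16.540/13.540 + 0.1403 = 1.3618
τ_max = K·8FD/(πd³) → F_max = τ_allow·πd³/(8DK)
F_max = 667·π·1.87³/(8·8.2·1.3618) = 13703/89.335 = 153.38 N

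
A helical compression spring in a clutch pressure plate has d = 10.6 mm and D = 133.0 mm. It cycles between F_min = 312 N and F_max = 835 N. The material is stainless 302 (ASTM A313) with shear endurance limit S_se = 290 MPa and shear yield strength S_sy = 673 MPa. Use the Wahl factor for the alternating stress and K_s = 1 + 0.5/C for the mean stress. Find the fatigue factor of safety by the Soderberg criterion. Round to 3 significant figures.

C = D/d = 133.0/10.6 = 12.5472; K_W = (4C−1)/(4C−4)+0.615/C = 1.1140; K_s = 1+0.5/C = 1.0398
F_a = (F_max−F_min)/2 = 261.5 N; F_m = (F_max+F_min)/2 = 573.5 N
τ_a = K_W·8F_aD/(πd³) = 1.1140 × 74.361 = 82.836 MPa
τ_m = K_s·8F_mD/(πd³) = 1.0398 × 163.08 = 169.58 MPa
Soderberg: 1/n_f = τ_a/S_se + τ_m/S_sy = 82.836/290 + 169.58/673 = 0.28564 + 0.25198 = 0.53762
n_f = 1/0.53762 = 1.86

1.86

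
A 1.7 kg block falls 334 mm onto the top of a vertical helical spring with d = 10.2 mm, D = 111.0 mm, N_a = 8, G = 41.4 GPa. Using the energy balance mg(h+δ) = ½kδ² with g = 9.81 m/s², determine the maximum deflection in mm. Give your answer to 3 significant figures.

k = Gd⁴/(8D³N_a) = (41.4×10³)(10.2⁴)/(8·111.0³·8) = 5.1198 N/mm
W = mg = 1.7 × 9.81 = 16.677 N
½kδ² − Wδ − Wh = 0 → δ = (W + √(W² + 2kWh))/k
δ = (16.677 + √(278.12 + 57035.7))/5.1198 = (16.677 + 239.4)/5.1198 = 50.018 mm

50.0 mm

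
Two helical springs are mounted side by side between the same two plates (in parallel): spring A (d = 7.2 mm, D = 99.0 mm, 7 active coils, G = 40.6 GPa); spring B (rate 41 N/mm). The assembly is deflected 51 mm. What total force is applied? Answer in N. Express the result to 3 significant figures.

2190 N

k_A = Gd⁴/(8D³N_a) = (40.6×10³)(7.2⁴)/(8·99.0³·7) = 2.008 N/mm
Parallel: k_eq = 2.008 + 41 = 43.008 N/mm
F = k_eq·δ = 43.008·51 = 2193.4 N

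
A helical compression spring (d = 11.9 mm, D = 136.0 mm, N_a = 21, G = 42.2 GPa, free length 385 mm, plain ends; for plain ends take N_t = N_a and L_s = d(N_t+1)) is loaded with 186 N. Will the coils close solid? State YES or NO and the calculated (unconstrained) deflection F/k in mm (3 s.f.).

k = Gd⁴/(8D³N_a) = (42.2×10³)(11.9⁴)/(8·136.0³·21) = 2.0025 N/mm
N_t = 21; L_s = 11.9·22 = 261.8 mm; δ_solid = L₀ − L_s = 385 − 261.8 = 123.2 mm
δ = F/k = 186/2.0025 = 92.884 mm
δ < δ_solid → spring does not go solid

NO, δ = 92.9 mm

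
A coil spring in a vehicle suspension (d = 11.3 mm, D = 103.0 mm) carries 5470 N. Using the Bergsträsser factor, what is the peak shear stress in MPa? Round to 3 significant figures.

1140 MPa

Spring index C = D/d = 103.0/11.3 = 9.1150
K_B = (4C+2)/(4C−3) = 38.460/33.460 = 1.1494
τ₀ = 8FD/(πd³) = 8·5470·103.0/(π·11.3³) = 4.50728e+06/4533 = 994.33 MPa
τ_max = K·τ₀ = 1.1494 × 994.33 = 1142.9 MPa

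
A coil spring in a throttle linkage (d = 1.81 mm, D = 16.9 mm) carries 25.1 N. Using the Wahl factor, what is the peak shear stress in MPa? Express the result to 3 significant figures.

Spring index C = D/d = 16.9/1.81 = 9.3370
K_W = (4C−1)/(4C−4) + 0.615/C = 36.348/33.348 + 0.0659 = 1.1558
τ₀ = 8FD/(πd³) = 8·25.1·16.9/(π·1.81³) = 3393.52/18.629 = 182.16 MPa
τ_max = K·τ₀ = 1.1558 × 182.16 = 210.55 MPa

211 MPa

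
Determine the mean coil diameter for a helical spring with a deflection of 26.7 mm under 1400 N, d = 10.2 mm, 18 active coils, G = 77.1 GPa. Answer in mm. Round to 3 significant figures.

48.0 mm

Required rate k = F/δ = 1400/26.7 = 52.434 N/mm
D = (Gd⁴/(8N_a·k))^(1/3) = (77.1×10³·10.2⁴/(8·18·52.434))^(1/3)
  = (110529)^(1/3) = 47.9909 mm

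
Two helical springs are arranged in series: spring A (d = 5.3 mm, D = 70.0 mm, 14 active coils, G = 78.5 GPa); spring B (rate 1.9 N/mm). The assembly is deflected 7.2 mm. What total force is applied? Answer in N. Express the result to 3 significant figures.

k_A = Gd⁴/(8D³N_a) = (78.5×10³)(5.3⁴)/(8·70.0³·14) = 1.6124 N/mm
Series: 1/k_eq = 1/1.6124 + 1/1.9 = 1.1465; k_eq = 0.8722 N/mm
F = k_eq·δ = 0.8722·7.2 = 6.2798 N

6.28 N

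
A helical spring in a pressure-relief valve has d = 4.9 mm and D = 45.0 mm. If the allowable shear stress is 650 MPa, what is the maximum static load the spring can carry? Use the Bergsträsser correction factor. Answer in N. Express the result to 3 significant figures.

581 N

C = D/d = 45.0/4.9 = 9.1837
K_B = (4C+2)/(4C−3) = 38.735/33.735 = 1.1482
τ_max = K·8FD/(πd³) → F_max = τ_allow·πd³/(8DK)
F_max = 650·π·4.9³/(8·45.0·1.1482) = 2.4024e+05/413.36 = 581.2 N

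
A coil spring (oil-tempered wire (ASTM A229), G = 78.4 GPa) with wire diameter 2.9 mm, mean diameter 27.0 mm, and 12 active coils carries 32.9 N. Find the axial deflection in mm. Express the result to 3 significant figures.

k = Gd⁴/(8D³N_a) = (78.4×10³)(2.9⁴)/(8·27.0³·12) = 2.9346 N/mm
δ = F/k = 32.9 / 2.9346 = 11.211 mm

11.2 mm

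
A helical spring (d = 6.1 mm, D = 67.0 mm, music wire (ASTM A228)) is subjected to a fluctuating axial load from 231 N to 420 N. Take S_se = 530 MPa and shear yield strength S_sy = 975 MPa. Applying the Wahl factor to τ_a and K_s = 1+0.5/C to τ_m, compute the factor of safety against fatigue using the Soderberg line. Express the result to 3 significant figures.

2.42

C = D/d = 67.0/6.1 = 10.9836; K_W = (4C−1)/(4C−4)+0.615/C = 1.1311; K_s = 1+0.5/C = 1.0455
F_a = (F_max−F_min)/2 = 94.5 N; F_m = (F_max+F_min)/2 = 325.5 N
τ_a = K_W·8F_aD/(πd³) = 1.1311 × 71.033 = 80.346 MPa
τ_m = K_s·8F_mD/(πd³) = 1.0455 × 244.67 = 255.81 MPa
Soderberg: 1/n_f = τ_a/S_se + τ_m/S_sy = 80.346/530 + 255.81/975 = 0.15160 + 0.26236 = 0.41396
n_f = 1/0.41396 = 2.416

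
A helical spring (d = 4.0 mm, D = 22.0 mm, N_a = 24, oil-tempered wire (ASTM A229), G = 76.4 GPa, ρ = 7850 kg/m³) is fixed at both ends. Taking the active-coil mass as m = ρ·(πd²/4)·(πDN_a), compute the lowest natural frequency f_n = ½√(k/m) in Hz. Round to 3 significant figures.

k = Gd⁴/(8D³N_a) = (76.4×10³)(4.0⁴)/(8·22.0³·24) = 9.5667 N/mm = 9566.7 N/m
Wire length L = πDN_a = π·22.0·24 = 1658.8 mm
m = ρ·(πd²/4)·L = 7850 × 12.566×10⁻⁶ m² × 1.6588 m = 0.16363 kg
f_n = ½√(k/m) = 0.5·√(9566.7/0.16363) = 0.5·√(58466) = 120.9 Hz

121 Hz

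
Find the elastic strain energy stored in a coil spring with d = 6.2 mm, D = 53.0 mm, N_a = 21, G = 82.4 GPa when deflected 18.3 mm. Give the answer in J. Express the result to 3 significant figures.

k = Gd⁴/(8D³N_a) = (82.4×10³)(6.2⁴)/(8·53.0³·21) = 4.8681 N/mm
U = ½kδ² = 0.5 × 4.8681 × 18.3² = 815.13 N·mm = 0.81513 J

0.815 J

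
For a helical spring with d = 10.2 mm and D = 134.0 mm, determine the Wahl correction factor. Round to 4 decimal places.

C = D/d = 134.0/10.2 = 13.1373
K_W = (4C−1)/(4C−4) + 0.615/C = 51.549/48.549 + 0.0468 = 1.1086

1.1086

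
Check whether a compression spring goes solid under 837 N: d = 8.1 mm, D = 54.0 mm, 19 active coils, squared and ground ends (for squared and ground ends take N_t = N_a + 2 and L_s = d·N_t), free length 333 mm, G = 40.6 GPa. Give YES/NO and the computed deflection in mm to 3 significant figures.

NO, δ = 115 mm

k = Gd⁴/(8D³N_a) = (40.6×10³)(8.1⁴)/(8·54.0³·19) = 7.302 N/mm
N_t = 21; L_s = 8.1·21 = 170.1 mm; δ_solid = L₀ − L_s = 333 − 170.1 = 162.9 mm
δ = F/k = 837/7.302 = 114.63 mm
δ < δ_solid → spring does not go solid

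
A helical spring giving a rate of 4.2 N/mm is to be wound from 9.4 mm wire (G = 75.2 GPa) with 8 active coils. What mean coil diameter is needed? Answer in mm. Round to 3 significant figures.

D = (Gd⁴/(8N_a·k))^(1/3) = (75.2×10³·9.4⁴/(8·8·4.2))^(1/3)
  = (2.18424e+06)^(1/3) = 129.7478 mm

130 mm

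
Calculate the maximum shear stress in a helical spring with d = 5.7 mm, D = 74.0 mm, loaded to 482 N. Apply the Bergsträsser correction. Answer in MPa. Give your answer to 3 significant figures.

541 MPa

Spring index C = D/d = 74.0/5.7 = 12.9825
K_B = (4C+2)/(4C−3) = 53.930/48.930 = 1.1022
τ₀ = 8FD/(πd³) = 8·482·74.0/(π·5.7³) = 285344/581.8 = 490.45 MPa
τ_max = K·τ₀ = 1.1022 × 490.45 = 540.57 MPa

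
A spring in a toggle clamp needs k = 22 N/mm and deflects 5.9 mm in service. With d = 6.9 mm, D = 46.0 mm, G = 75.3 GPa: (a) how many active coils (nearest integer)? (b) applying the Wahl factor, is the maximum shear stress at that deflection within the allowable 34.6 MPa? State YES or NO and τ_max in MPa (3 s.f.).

N_a = Gd⁴/(8D³k) = (75.3×10³)(6.9⁴)/(8·46.0³·22) = 9.963 → N_a = 10
Actual rate k = Gd⁴/(8D³·10) = 21.919 N/mm
Working load F = kδ = 21.919·5.9 = 129.32 N
C = 46.0/6.9 = 6.6667; K_W = (4C−1)/(4C−4)+0.615/C = 1.2246
τ_max = K_W·8FD/(πd³) = 1.2246·46.114 = 56.471 MPa
τ_max > 34.6 MPa → exceeds allowable

(a) 10 coils; (b) NO, τ_max = 56.5 MPa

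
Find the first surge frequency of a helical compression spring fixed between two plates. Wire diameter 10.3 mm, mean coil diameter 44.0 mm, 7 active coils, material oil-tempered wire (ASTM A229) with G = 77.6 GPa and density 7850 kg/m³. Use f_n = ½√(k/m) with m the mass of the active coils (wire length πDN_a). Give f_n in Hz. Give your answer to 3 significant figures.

269 Hz

k = Gd⁴/(8D³N_a) = (77.6×10³)(10.3⁴)/(8·44.0³·7) = 183.09 N/mm = 1.8309e+05 N/m
Wire length L = πDN_a = π·44.0·7 = 967.61 mm
m = ρ·(πd²/4)·L = 7850 × 83.323×10⁻⁶ m² × 0.96761 m = 0.6329 kg
f_n = ½√(k/m) = 0.5·√(1.8309e+05/0.6329) = 0.5·√(2.8929e+05) = 268.93 Hz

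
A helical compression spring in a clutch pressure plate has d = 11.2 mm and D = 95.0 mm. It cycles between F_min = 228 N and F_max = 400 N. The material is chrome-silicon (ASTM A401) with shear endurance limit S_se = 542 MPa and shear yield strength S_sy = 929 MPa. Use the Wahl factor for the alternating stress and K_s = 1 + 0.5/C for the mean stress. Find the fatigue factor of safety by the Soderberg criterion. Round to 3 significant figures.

C = D/d = 95.0/11.2 = 8.4821; K_W = (4C−1)/(4C−4)+0.615/C = 1.1727; K_s = 1+0.5/C = 1.0589
F_a = (F_max−F_min)/2 = 86 N; F_m = (F_max+F_min)/2 = 314 N
τ_a = K_W·8F_aD/(πd³) = 1.1727 × 14.808 = 17.366 MPa
τ_m = K_s·8F_mD/(πd³) = 1.0589 × 54.068 = 57.255 MPa
Soderberg: 1/n_f = τ_a/S_se + τ_m/S_sy = 17.366/542 + 57.255/929 = 0.03204 + 0.06163 = 0.093672
n_f = 1/0.093672 = 10.68

10.7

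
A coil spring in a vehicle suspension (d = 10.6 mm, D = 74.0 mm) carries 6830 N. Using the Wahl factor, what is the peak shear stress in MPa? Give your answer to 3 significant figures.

1310 MPa

Spring index C = D/d = 74.0/10.6 = 6.9811
K_W = (4C−1)/(4C−4) + 0.615/C = 26.925/23.925 + 0.0881 = 1.2135
τ₀ = 8FD/(πd³) = 8·6830·74.0/(π·10.6³) = 4.04336e+06/3741.7 = 1080.6 MPa
τ_max = K·τ₀ = 1.2135 × 1080.6 = 1311.3 MPa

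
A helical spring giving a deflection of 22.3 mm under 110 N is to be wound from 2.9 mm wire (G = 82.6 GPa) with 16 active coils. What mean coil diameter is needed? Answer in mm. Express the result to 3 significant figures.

Required rate k = F/δ = 110/22.3 = 4.9327 N/mm
D = (Gd⁴/(8N_a·k))^(1/3) = (82.6×10³·2.9⁴/(8·16·4.9327))^(1/3)
  = (9252.82)^(1/3) = 20.9938 mm

21.0 mm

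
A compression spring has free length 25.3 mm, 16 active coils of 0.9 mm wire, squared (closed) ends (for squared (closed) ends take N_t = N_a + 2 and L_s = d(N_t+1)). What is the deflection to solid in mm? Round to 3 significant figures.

8.20 mm

N_t = 18; L_s = 0.9·19 = 17.1 mm
δ_solid = L₀ − L_s = 25.3 − 17.1 = 8.2 mm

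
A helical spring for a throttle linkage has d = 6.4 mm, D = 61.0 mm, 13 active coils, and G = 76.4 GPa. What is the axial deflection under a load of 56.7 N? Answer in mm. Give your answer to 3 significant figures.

10.4 mm

k = Gd⁴/(8D³N_a) = (76.4×10³)(6.4⁴)/(8·61.0³·13) = 5.4299 N/mm
δ = F/k = 56.7 / 5.4299 = 10.442 mm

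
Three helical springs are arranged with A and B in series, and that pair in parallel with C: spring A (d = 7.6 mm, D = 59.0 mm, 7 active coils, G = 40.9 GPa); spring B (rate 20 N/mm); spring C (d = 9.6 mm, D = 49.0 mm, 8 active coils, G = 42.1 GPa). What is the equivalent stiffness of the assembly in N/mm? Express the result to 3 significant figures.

k_A = Gd⁴/(8D³N_a) = (40.9×10³)(7.6⁴)/(8·59.0³·7) = 11.864 N/mm
k_C = Gd⁴/(8D³N_a) = (42.1×10³)(9.6⁴)/(8·49.0³·8) = 47.49 N/mm
Springs A,B series: k_AB = 1/(1/11.864+1/20) = 7.4467 N/mm; parallel with C: k_eq = 7.4467+47.49 = 54.936 N/mm

54.9 N/mm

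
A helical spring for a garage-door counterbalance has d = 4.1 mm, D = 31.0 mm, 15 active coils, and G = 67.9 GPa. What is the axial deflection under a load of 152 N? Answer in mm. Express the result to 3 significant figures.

k = Gd⁴/(8D³N_a) = (67.9×10³)(4.1⁴)/(8·31.0³·15) = 5.3671 N/mm
δ = F/k = 152 / 5.3671 = 28.321 mm

28.3 mm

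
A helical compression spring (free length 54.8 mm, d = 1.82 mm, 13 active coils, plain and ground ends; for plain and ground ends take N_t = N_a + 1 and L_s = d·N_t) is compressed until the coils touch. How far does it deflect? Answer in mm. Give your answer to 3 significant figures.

29.3 mm

N_t = 14; L_s = 1.82·14 = 25.48 mm
δ_solid = L₀ − L_s = 54.8 − 25.48 = 29.32 mm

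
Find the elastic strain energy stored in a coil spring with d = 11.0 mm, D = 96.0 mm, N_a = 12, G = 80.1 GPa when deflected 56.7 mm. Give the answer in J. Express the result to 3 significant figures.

k = Gd⁴/(8D³N_a) = (80.1×10³)(11.0⁴)/(8·96.0³·12) = 13.808 N/mm
U = ½kδ² = 0.5 × 13.808 × 56.7² = 22195 N·mm = 22.195 J

22.2 J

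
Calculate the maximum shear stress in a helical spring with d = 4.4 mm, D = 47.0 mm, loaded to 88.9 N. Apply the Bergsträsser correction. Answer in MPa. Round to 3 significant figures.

141 MPa

Spring index C = D/d = 47.0/4.4 = 10.6818
K_B = (4C+2)/(4C−3) = 44.727/39.727 = 1.1259
τ₀ = 8FD/(πd³) = 8·88.9·47.0/(π·4.4³) = 33426.4/267.61 = 124.91 MPa
τ_max = K·τ₀ = 1.1259 × 124.91 = 140.63 MPa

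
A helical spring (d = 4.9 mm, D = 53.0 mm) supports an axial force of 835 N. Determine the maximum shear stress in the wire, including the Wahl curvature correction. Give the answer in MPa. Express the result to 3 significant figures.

1090 MPa

Spring index C = D/d = 53.0/4.9 = 10.8163
K_W = (4C−1)/(4C−4) + 0.615/C = 42.265/39.265 + 0.0569 = 1.1333
τ₀ = 8FD/(πd³) = 8·835·53.0/(π·4.9³) = 354040/369.61 = 957.89 MPa
τ_max = K·τ₀ = 1.1333 × 957.89 = 1085.5 MPa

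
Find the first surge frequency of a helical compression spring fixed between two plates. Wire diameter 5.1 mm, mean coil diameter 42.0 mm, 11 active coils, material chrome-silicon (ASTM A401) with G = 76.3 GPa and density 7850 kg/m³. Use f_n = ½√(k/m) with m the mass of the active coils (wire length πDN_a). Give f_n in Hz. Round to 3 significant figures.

k = Gd⁴/(8D³N_a) = (76.3×10³)(5.1⁴)/(8·42.0³·11) = 7.9173 N/mm = 7917.3 N/m
Wire length L = πDN_a = π·42.0·11 = 1451.4 mm
m = ρ·(πd²/4)·L = 7850 × 20.428×10⁻⁶ m² × 1.4514 m = 0.23275 kg
f_n = ½√(k/m) = 0.5·√(7917.3/0.23275) = 0.5·√(34016) = 92.217 Hz

92.2 Hz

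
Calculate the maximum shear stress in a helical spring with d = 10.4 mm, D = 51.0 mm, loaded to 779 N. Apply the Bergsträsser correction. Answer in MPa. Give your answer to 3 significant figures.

117 MPa

Spring index C = D/d = 51.0/10.4 = 4.9038
K_B = (4C+2)/(4C−3) = 21.615/16.615 = 1.3009
τ₀ = 8FD/(πd³) = 8·779·51.0/(π·10.4³) = 317832/3533.9 = 89.939 MPa
τ_max = K·τ₀ = 1.3009 × 89.939 = 117 MPa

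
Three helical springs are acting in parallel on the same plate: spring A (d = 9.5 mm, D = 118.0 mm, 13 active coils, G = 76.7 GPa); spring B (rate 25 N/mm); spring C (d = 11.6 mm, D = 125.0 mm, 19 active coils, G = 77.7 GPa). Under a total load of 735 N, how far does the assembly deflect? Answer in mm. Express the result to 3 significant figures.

k_A = Gd⁴/(8D³N_a) = (76.7×10³)(9.5⁴)/(8·118.0³·13) = 3.656 N/mm
k_C = Gd⁴/(8D³N_a) = (77.7×10³)(11.6⁴)/(8·125.0³·19) = 4.7389 N/mm
Parallel: k_eq = 3.656 + 25 + 4.7389 = 33.395 N/mm
δ = F/k_eq = 735/33.395 = 22.009 mm

22.0 mm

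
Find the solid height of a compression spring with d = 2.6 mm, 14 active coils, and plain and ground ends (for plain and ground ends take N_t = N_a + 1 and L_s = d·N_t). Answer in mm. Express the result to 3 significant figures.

39.0 mm

plain and ground ends: N_t = N_a + 1 = 14 + 1 = 15
L_s = d·N_t = 2.6 × 15 = 39 mm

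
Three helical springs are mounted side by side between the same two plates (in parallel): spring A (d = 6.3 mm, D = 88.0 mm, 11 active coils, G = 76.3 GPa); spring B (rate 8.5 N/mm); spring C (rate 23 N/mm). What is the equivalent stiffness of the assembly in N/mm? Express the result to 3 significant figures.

33.5 N/mm

k_A = Gd⁴/(8D³N_a) = (76.3×10³)(6.3⁴)/(8·88.0³·11) = 2.0043 N/mm
Parallel: k_eq = 2.0043 + 8.5 + 23 = 33.504 N/mm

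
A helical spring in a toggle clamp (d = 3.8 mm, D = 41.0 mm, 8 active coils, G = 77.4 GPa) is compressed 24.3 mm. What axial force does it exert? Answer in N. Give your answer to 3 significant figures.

88.9 N

k = Gd⁴/(8D³N_a) = (77.4×10³)(3.8⁴)/(8·41.0³·8) = 3.6588 N/mm
F = k·δ = 3.6588 × 24.3 = 88.91 N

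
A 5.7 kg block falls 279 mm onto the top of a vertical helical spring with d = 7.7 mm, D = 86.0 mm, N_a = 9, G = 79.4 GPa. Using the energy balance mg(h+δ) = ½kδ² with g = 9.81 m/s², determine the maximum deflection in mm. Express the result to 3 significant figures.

k = Gd⁴/(8D³N_a) = (79.4×10³)(7.7⁴)/(8·86.0³·9) = 6.0947 N/mm
W = mg = 5.7 × 9.81 = 55.917 N
½kδ² − Wδ − Wh = 0 → δ = (W + √(W² + 2kWh))/k
δ = (55.917 + √(3126.7 + 190166))/6.0947 = (55.917 + 439.65)/6.0947 = 81.311 mm

81.3 mm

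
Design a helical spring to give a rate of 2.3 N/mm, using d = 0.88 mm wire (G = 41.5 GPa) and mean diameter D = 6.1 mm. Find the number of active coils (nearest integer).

6

N_a = Gd⁴/(8D³k) = (41.5×10³ × 0.88⁴)/(8 × 6.1³ × 2.3)
    = 24887.4 / 4176.45 = 5.959 → 6 coils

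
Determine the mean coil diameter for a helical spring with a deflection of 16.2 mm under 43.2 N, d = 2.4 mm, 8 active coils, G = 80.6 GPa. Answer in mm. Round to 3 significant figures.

25.0 mm

Required rate k = F/δ = 43.2/16.2 = 2.6667 N/mm
D = (Gd⁴/(8N_a·k))^(1/3) = (80.6×10³·2.4⁴/(8·8·2.6667))^(1/3)
  = (15668.6)^(1/3) = 25.0233 mm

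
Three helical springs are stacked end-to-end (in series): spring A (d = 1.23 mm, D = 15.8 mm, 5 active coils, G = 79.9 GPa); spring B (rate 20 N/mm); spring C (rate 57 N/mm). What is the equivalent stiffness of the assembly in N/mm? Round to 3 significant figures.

1.07 N/mm

k_A = Gd⁴/(8D³N_a) = (79.9×10³)(1.23⁴)/(8·15.8³·5) = 1.1591 N/mm
Series: 1/k_eq = 1/1.1591 + 1/20 + 1/57 = 0.93025; k_eq = 1.075 N/mm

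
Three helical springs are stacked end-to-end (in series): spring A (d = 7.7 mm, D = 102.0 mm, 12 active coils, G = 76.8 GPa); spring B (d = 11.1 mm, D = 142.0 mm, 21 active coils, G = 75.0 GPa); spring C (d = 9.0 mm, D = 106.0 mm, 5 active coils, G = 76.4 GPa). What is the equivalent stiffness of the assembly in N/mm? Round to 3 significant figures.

1.12 N/mm

k_A = Gd⁴/(8D³N_a) = (76.8×10³)(7.7⁴)/(8·102.0³·12) = 2.65 N/mm
k_B = Gd⁴/(8D³N_a) = (75.0×10³)(11.1⁴)/(8·142.0³·21) = 2.3669 N/mm
k_C = Gd⁴/(8D³N_a) = (76.4×10³)(9.0⁴)/(8·106.0³·5) = 10.522 N/mm
Series: 1/k_eq = 1/2.65 + 1/2.3669 + 1/10.522 = 0.89489; k_eq = 1.1175 N/mm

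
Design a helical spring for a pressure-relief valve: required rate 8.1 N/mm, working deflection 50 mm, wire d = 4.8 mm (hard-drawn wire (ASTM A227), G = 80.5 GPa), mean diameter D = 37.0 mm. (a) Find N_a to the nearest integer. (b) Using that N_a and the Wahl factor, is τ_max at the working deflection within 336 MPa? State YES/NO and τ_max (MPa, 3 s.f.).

(a) 13 coils; (b) NO, τ_max = 412 MPa

N_a = Gd⁴/(8D³k) = (80.5×10³)(4.8⁴)/(8·37.0³·8.1) = 13.02 → N_a = 13
Actual rate k = Gd⁴/(8D³·13) = 8.1119 N/mm
Working load F = kδ = 8.1119·50 = 405.59 N
C = 37.0/4.8 = 7.7083; K_W = (4C−1)/(4C−4)+0.615/C = 1.1916
τ_max = K_W·8FD/(πd³) = 1.1916·345.55 = 411.75 MPa
τ_max > 336 MPa → exceeds allowable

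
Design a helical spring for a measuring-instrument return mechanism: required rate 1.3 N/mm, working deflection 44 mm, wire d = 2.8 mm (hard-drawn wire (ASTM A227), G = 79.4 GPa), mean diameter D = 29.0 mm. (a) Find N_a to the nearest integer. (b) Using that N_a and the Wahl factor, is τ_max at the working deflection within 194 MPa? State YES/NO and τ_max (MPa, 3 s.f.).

N_a = Gd⁴/(8D³k) = (79.4×10³)(2.8⁴)/(8·29.0³·1.3) = 19.24 → N_a = 19
Actual rate k = Gd⁴/(8D³·19) = 1.3165 N/mm
Working load F = kδ = 1.3165·44 = 57.925 N
C = 29.0/2.8 = 10.3571; K_W = (4C−1)/(4C−4)+0.615/C = 1.1395
τ_max = K_W·8FD/(πd³) = 1.1395·194.86 = 222.05 MPa
τ_max > 194 MPa → exceeds allowable

(a) 19 coils; (b) NO, τ_max = 222 MPa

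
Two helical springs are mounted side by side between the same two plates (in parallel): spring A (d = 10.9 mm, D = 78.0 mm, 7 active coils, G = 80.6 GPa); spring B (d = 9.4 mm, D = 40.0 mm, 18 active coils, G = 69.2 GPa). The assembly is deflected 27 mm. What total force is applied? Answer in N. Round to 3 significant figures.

k_A = Gd⁴/(8D³N_a) = (80.6×10³)(10.9⁴)/(8·78.0³·7) = 42.812 N/mm
k_B = Gd⁴/(8D³N_a) = (69.2×10³)(9.4⁴)/(8·40.0³·18) = 58.624 N/mm
Parallel: k_eq = 42.812 + 58.624 = 101.44 N/mm
F = k_eq·δ = 101.44·27 = 2738.8 N

2740 N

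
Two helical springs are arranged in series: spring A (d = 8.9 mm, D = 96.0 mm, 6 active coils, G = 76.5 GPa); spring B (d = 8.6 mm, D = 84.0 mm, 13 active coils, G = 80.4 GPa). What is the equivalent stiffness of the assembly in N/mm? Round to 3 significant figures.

k_A = Gd⁴/(8D³N_a) = (76.5×10³)(8.9⁴)/(8·96.0³·6) = 11.302 N/mm
k_B = Gd⁴/(8D³N_a) = (80.4×10³)(8.6⁴)/(8·84.0³·13) = 7.1347 N/mm
Series: 1/k_eq = 1/11.302 + 1/7.1347 = 0.22864; k_eq = 4.3738 N/mm

4.37 N/mm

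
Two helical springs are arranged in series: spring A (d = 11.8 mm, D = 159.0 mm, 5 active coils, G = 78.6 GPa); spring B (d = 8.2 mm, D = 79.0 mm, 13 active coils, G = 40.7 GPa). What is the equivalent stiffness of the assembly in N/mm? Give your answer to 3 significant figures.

2.60 N/mm

k_A = Gd⁴/(8D³N_a) = (78.6×10³)(11.8⁴)/(8·159.0³·5) = 9.4776 N/mm
k_B = Gd⁴/(8D³N_a) = (40.7×10³)(8.2⁴)/(8·79.0³·13) = 3.5887 N/mm
Series: 1/k_eq = 1/9.4776 + 1/3.5887 = 0.38417; k_eq = 2.603 N/mm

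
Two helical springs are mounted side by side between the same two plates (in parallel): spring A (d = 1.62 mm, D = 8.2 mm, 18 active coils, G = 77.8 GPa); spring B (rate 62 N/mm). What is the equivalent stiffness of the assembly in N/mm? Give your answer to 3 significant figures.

k_A = Gd⁴/(8D³N_a) = (77.8×10³)(1.62⁴)/(8·8.2³·18) = 6.7489 N/mm
Parallel: k_eq = 6.7489 + 62 = 68.749 N/mm

68.7 N/mm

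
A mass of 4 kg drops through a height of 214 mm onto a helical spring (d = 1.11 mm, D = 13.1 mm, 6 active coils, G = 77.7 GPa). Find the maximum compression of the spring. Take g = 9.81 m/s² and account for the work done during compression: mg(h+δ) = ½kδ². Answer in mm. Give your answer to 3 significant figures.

k = Gd⁴/(8D³N_a) = (77.7×10³)(1.11⁴)/(8·13.1³·6) = 1.0931 N/mm
W = mg = 4 × 9.81 = 39.24 N
½kδ² − Wδ − Wh = 0 → δ = (W + √(W² + 2kWh))/k
δ = (39.24 + √(1539.8 + 18358.2))/1.0931 = (39.24 + 141.06)/1.0931 = 164.94 mm

165 mm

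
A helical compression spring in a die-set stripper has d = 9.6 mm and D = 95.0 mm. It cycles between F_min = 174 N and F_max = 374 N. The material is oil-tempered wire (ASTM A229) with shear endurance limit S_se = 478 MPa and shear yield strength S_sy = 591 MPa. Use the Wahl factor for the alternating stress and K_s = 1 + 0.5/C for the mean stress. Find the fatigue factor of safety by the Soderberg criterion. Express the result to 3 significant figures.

5.03

C = D/d = 95.0/9.6 = 9.8958; K_W = (4C−1)/(4C−4)+0.615/C = 1.1465; K_s = 1+0.5/C = 1.0505
F_a = (F_max−F_min)/2 = 100 N; F_m = (F_max+F_min)/2 = 274 N
τ_a = K_W·8F_aD/(πd³) = 1.1465 × 27.343 = 31.348 MPa
τ_m = K_s·8F_mD/(πd³) = 1.0505 × 74.92 = 78.706 MPa
Soderberg: 1/n_f = τ_a/S_se + τ_m/S_sy = 31.348/478 + 78.706/591 = 0.06558 + 0.13317 = 0.19876
n_f = 1/0.19876 = 5.031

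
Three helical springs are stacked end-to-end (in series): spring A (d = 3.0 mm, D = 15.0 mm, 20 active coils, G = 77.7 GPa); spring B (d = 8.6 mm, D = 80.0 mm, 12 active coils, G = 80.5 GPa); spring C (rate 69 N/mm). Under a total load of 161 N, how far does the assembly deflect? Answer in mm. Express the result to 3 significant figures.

34.1 mm

k_A = Gd⁴/(8D³N_a) = (77.7×10³)(3.0⁴)/(8·15.0³·20) = 11.655 N/mm
k_B = Gd⁴/(8D³N_a) = (80.5×10³)(8.6⁴)/(8·80.0³·12) = 8.9588 N/mm
Series: 1/k_eq = 1/11.655 + 1/8.9588 + 1/69 = 0.21192; k_eq = 4.7189 N/mm
δ = F/k_eq = 161/4.7189 = 34.118 mm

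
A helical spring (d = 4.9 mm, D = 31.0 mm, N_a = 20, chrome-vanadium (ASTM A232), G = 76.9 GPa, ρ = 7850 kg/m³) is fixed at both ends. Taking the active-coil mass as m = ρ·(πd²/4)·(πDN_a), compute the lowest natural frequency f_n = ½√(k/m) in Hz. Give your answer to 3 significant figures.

89.8 Hz

k = Gd⁴/(8D³N_a) = (76.9×10³)(4.9⁴)/(8·31.0³·20) = 9.3005 N/mm = 9300.5 N/m
Wire length L = πDN_a = π·31.0·20 = 1947.8 mm
m = ρ·(πd²/4)·L = 7850 × 18.857×10⁻⁶ m² × 1.9478 m = 0.28833 kg
f_n = ½√(k/m) = 0.5·√(9300.5/0.28833) = 0.5·√(32256) = 89.8 Hz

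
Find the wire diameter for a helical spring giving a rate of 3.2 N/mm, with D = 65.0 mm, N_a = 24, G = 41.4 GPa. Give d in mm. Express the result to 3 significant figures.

d = (8D³N_a·k / G)^(1/4) = (8·65.0³·24·3.2 / (41.4×10³))^0.25
  = (4075.6)^0.25 = 7.9900 mm

7.99 mm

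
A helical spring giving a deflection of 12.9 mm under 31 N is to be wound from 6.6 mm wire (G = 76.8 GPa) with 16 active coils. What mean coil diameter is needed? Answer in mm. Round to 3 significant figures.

Required rate k = F/δ = 31/12.9 = 2.4031 N/mm
D = (Gd⁴/(8N_a·k))^(1/3) = (76.8×10³·6.6⁴/(8·16·2.4031))^(1/3)
  = (473756)^(1/3) = 77.9564 mm

78.0 mm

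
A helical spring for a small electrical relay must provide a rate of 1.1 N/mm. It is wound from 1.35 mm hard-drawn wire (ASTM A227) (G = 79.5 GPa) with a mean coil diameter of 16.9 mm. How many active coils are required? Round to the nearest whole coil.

6

N_a = Gd⁴/(8D³k) = (79.5×10³ × 1.35⁴)/(8 × 16.9³ × 1.1)
    = 264060 / 42475.9 = 6.217 → 6 coils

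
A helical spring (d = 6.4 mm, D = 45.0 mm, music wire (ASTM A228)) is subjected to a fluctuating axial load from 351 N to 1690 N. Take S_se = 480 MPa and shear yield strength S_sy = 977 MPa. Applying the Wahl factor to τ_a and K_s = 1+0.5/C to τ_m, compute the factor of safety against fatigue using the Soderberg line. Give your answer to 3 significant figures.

C = D/d = 45.0/6.4 = 7.0312; K_W = (4C−1)/(4C−4)+0.615/C = 1.2118; K_s = 1+0.5/C = 1.0711
F_a = (F_max−F_min)/2 = 669.5 N; F_m = (F_max+F_min)/2 = 1020.5 N
τ_a = K_W·8F_aD/(πd³) = 1.2118 × 292.66 = 354.65 MPa
τ_m = K_s·8F_mD/(πd³) = 1.0711 × 446.09 = 477.82 MPa
Soderberg: 1/n_f = τ_a/S_se + τ_m/S_sy = 354.65/480 + 477.82/977 = 0.73886 + 0.48906 = 1.2279
n_f = 1/1.2279 = 0.8144

0.814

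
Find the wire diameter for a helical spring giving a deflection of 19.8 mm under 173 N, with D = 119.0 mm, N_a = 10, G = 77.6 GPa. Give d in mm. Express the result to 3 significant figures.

Required rate k = F/δ = 173/19.8 = 8.7374 N/mm
d = (8D³N_a·k / G)^(1/4) = (8·119.0³·10·8.7374 / (77.6×10³))^0.25
  = (15179)^0.25 = 11.0997 mm

11.1 mm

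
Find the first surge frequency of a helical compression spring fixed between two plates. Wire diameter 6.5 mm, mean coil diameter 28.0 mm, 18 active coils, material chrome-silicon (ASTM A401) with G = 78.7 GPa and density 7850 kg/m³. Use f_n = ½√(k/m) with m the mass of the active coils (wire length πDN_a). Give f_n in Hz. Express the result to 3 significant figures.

164 Hz

k = Gd⁴/(8D³N_a) = (78.7×10³)(6.5⁴)/(8·28.0³·18) = 44.442 N/mm = 44442 N/m
Wire length L = πDN_a = π·28.0·18 = 1583.4 mm
m = ρ·(πd²/4)·L = 7850 × 33.183×10⁻⁶ m² × 1.5834 m = 0.41245 kg
f_n = ½√(k/m) = 0.5·√(44442/0.41245) = 0.5·√(1.0775e+05) = 164.13 Hz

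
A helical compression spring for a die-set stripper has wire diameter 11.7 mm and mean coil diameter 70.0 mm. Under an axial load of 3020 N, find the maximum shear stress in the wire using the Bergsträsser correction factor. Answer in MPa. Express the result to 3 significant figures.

416 MPa

Spring index C = D/d = 70.0/11.7 = 5.9829
K_B = (4C+2)/(4C−3) = 25.932/20.932 = 1.2389
τ₀ = 8FD/(πd³) = 8·3020·70.0/(π·11.7³) = 1.6912e+06/5031.6 = 336.11 MPa
τ_max = K·τ₀ = 1.2389 × 336.11 = 416.4 MPa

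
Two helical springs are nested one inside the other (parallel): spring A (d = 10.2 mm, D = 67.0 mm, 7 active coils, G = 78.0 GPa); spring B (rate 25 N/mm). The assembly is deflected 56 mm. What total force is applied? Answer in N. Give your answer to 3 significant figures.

k_A = Gd⁴/(8D³N_a) = (78.0×10³)(10.2⁴)/(8·67.0³·7) = 50.128 N/mm
Parallel: k_eq = 50.128 + 25 = 75.128 N/mm
F = k_eq·δ = 75.128·56 = 4207.2 N

4210 N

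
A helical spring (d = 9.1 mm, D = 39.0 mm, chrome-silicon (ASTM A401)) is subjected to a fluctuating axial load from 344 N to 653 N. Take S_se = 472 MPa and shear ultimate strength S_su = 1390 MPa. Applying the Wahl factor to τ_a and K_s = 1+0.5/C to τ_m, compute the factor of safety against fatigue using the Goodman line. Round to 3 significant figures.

C = D/d = 39.0/9.1 = 4.2857; K_W = (4C−1)/(4C−4)+0.615/C = 1.3718; K_s = 1+0.5/C = 1.1167
F_a = (F_max−F_min)/2 = 154.5 N; F_m = (F_max+F_min)/2 = 498.5 N
τ_a = K_W·8F_aD/(πd³) = 1.3718 × 20.361 = 27.931 MPa
τ_m = K_s·8F_mD/(πd³) = 1.1167 × 65.697 = 73.362 MPa
Goodman: 1/n_f = τ_a/S_se + τ_m/S_su = 27.931/472 + 73.362/1390 = 0.05918 + 0.05278 = 0.11195
n_f = 1/0.11195 = 8.932

8.93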